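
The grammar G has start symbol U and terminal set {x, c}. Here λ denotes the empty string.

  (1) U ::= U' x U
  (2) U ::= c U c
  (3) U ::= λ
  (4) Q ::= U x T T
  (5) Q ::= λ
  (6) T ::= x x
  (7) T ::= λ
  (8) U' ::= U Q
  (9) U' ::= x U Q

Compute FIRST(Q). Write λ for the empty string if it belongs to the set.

{λ, c, x}

FIRST(T): from T::=x x we get {x}; from T::=λ we get {λ}. So FIRST(T) = {λ, x}.
FIRST(U): from U::=U' x U we get {c, x}; from U::=c U c we get {c}; from U::=λ we get {λ}. So FIRST(U) = {λ, c, x}.
FIRST(Q): from Q::=U x T T we get {c, x}; from Q::=λ we get {λ}. So FIRST(Q) = {λ, c, x}.
FIRST(U'): from U'::=U Q we get {λ, c, x}; from U'::=x U Q we get {x}. So FIRST(U') = {λ, c, x}.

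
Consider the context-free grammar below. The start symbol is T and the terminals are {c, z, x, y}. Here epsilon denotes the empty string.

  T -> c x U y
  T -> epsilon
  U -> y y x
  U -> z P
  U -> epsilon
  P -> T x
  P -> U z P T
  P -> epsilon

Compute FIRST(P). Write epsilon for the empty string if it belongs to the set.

{epsilon, c, x, y, z}

FIRST(T): from T->c x U y we get {c}; from T->epsilon we get {epsilon}. So FIRST(T) = {epsilon, c}.
FIRST(U): from U->y y x we get {y}; from U->z P we get {z}; from U->epsilon we get {epsilon}. So FIRST(U) = {epsilon, y, z}.
FIRST(P): from P->T x we get {c, x}; from P->U z P T we get {y, z}; from P->epsilon we get {epsilon}. So FIRST(P) = {epsilon, c, x, y, z}.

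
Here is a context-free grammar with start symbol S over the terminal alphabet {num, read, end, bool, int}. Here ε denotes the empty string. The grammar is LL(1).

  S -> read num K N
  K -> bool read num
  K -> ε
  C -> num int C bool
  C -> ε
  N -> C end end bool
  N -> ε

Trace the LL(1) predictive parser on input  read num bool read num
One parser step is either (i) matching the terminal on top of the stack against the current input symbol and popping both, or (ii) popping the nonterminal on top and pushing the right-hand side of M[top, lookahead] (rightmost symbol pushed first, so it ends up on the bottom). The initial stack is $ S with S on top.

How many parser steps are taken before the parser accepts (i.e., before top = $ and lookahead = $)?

step 1: stack=$ S  input=read num bool read num $  — expand S -> read num K N
step 2: stack=$ N K num read  input=read num bool read num $  — match read
step 3: stack=$ N K num  input=num bool read num $  — match num
step 4: stack=$ N K  input=bool read num $  — expand K -> bool read num
step 5: stack=$ N num read bool  input=bool read num $  — match bool
step 6: stack=$ N num read  input=read num $  — match read
step 7: stack=$ N num  input=num $  — match num
step 8: stack=$ N  input=$  — expand N -> ε
Accept reached after 8 steps.

8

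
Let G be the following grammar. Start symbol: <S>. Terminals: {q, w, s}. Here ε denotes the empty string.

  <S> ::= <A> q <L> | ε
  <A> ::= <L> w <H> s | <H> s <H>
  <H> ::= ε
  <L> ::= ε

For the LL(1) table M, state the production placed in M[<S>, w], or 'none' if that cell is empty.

FIRST(<H>) = {ε}
FIRST(<L>) = {ε}
FIRST(<A>) = {s, w}  (via <L> w <H> s, <H> s <H>)
FIRST(<S>) = {ε, s, w}  (via <A> q <L>)
FOLLOW(<S>) includes $ since <S> is the start symbol.
FOLLOW(<S>): <S> appears on no right-hand side. Thus FOLLOW(<S>) = {$}.
For <S> ::= <A> q <L>: FIRST(<A> q <L>) = {s, w}, so it goes in M[<S>, t] for t ∈ {s, w}.
For <S> ::= ε: FIRST(ε) = {ε}, so it goes in M[<S>, t] for t ∈ {}; since ε ∈ FIRST, also for every t ∈ FOLLOW(<S>) = {$}.

<S> ::= <A> q <L>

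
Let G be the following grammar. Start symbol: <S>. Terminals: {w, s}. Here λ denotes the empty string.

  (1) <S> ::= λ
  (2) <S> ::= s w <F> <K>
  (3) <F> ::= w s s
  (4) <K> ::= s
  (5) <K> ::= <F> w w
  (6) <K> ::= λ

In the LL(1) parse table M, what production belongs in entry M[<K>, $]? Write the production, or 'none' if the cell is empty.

<K> ::= λ

FIRST(<S>) = {λ, s}
FIRST(<F>) = {w}
FIRST(<K>) = {λ, s, w}  (via <F> w w)
FOLLOW(<S>) includes $ since <S> is the start symbol.
FOLLOW(<S>): <S> appears on no right-hand side. Thus FOLLOW(<S>) = {$}.
FOLLOW(<K>): in <S>::=s w <F> <K>, the suffix after <K> is empty, so FOLLOW(<K>) ⊇ FOLLOW(<S>) = {$}. Thus FOLLOW(<K>) = {$}.
For <K> ::= s: FIRST(s) = {s}, so it goes in M[<K>, t] for t ∈ {s}.
For <K> ::= <F> w w: FIRST(<F> w w) = {w}, so it goes in M[<K>, t] for t ∈ {w}.
For <K> ::= λ: FIRST(λ) = {λ}, so it goes in M[<K>, t] for t ∈ {}; since λ ∈ FIRST, also for every t ∈ FOLLOW(<K>) = {$}.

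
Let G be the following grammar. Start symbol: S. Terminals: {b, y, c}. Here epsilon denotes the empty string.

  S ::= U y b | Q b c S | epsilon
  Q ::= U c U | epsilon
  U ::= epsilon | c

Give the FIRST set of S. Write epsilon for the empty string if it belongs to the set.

{epsilon, b, c, y}

FIRST(U) = {epsilon, c}
FIRST(Q) = {epsilon, c}  (via U c U)
FIRST(S) = {epsilon, b, c, y}  (via U y b, Q b c S)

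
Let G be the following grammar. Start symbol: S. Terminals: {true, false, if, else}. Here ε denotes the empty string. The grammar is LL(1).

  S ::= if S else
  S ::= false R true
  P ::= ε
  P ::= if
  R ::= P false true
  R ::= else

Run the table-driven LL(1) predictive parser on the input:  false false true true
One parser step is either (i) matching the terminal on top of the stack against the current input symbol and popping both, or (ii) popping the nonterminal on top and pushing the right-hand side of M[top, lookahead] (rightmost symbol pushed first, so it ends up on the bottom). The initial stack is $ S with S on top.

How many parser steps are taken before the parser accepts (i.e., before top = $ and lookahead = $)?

7

step 1: stack=$ S  input=false false true true $  — expand S ::= false R true
step 2: stack=$ true R false  input=false false true true $  — match false
step 3: stack=$ true R  input=false true true $  — expand R ::= P false true
step 4: stack=$ true true false P  input=false true true $  — expand P ::= ε
step 5: stack=$ true true false  input=false true true $  — match false
step 6: stack=$ true true  input=true true $  — match true
step 7: stack=$ true  input=true $  — match true
Accept reached after 7 steps.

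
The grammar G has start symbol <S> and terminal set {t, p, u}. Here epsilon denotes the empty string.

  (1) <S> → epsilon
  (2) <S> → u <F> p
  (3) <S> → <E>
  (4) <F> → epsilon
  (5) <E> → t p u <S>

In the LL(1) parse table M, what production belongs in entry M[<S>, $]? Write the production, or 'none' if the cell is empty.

FIRST(<F>) = {epsilon}
FIRST(<E>) = {t}
FIRST(<S>) = {epsilon, t, u}  (via <E>)
FOLLOW(<S>) includes $ since <S> is the start symbol.
FOLLOW(<S>): in <E>→t p u <S>, the suffix after <S> is empty, so FOLLOW(<S>) ⊇ FOLLOW(<E>) = {$}. Thus FOLLOW(<S>) = {$}.
FOLLOW(<E>): in <S>→<E>, the suffix after <E> is empty, so FOLLOW(<E>) ⊇ FOLLOW(<S>) = {$}. Thus FOLLOW(<E>) = {$}.
For <S> → epsilon: FIRST(epsilon) = {epsilon}, so it goes in M[<S>, t] for t ∈ {}; since epsilon ∈ FIRST, also for every t ∈ FOLLOW(<S>) = {$}.
For <S> → u <F> p: FIRST(u <F> p) = {u}, so it goes in M[<S>, t] for t ∈ {u}.
For <S> → <E>: FIRST(<E>) = {t}, so it goes in M[<S>, t] for t ∈ {t}.

<S> → epsilon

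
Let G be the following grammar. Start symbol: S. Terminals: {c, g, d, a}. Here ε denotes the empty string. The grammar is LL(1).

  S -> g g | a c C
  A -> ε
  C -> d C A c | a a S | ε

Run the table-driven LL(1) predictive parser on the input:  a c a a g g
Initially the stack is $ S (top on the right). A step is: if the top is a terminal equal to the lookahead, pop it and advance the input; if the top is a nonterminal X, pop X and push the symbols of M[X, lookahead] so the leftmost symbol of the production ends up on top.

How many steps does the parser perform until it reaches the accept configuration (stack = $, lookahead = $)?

     Stack    Input          Action
  1  $ S      a c a a g g $  expand S -> a c C
  2  $ C c a  a c a a g g $  match a
  3  $ C c    c a a g g $    match c
  4  $ C      a a g g $      expand C -> a a S
  5  $ S a a  a a g g $      match a
  6  $ S a    a g g $        match a
  7  $ S      g g $          expand S -> g g
  8  $ g g    g g $          match g
  9  $ g      g $            match g
Accept reached after 9 steps.

9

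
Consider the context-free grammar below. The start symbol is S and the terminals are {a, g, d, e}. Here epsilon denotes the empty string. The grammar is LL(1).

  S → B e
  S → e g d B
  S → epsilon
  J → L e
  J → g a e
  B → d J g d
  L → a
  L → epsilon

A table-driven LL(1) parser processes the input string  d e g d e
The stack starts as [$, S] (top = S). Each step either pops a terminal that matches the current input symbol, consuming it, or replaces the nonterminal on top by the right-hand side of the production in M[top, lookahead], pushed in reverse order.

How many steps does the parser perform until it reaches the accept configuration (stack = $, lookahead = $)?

9

     Stack        Input        Action
  1  $ S          d e g d e $  expand S → B e
  2  $ e B        d e g d e $  expand B → d J g d
  3  $ e d g J d  d e g d e $  match d
  4  $ e d g J    e g d e $    expand J → L e
  5  $ e d g e L  e g d e $    expand L → epsilon
  6  $ e d g e    e g d e $    match e
  7  $ e d g      g d e $      match g
  8  $ e d        d e $        match d
  9  $ e          e $          match e
Accept reached after 9 steps.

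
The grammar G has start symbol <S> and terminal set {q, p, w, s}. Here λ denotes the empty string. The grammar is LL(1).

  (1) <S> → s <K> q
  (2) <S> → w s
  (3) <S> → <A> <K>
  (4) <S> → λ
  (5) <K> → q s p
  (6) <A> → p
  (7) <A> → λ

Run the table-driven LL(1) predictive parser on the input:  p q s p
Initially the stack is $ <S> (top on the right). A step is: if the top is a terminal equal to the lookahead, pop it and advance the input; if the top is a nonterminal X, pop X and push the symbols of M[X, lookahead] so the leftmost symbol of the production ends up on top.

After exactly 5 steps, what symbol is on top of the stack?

s

step 1: stack=$ <S>  input=p q s p $  — expand <S> → <A> <K>
step 2: stack=$ <K> <A>  input=p q s p $  — expand <A> → p
step 3: stack=$ <K> p  input=p q s p $  — match p
step 4: stack=$ <K>  input=q s p $  — expand <K> → q s p
step 5: stack=$ p s q  input=q s p $  — match q
Stack after step 5: $ p s (top = s).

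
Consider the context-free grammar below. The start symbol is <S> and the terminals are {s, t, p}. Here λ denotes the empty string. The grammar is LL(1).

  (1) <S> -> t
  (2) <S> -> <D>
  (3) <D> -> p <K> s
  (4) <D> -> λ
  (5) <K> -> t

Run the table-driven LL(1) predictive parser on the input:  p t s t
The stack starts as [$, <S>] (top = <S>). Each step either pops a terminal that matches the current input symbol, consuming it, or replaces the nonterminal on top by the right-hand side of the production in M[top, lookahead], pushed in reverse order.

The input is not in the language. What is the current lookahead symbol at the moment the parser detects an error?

     Stack      Input      Action
  1  $ <S>      p t s t $  expand <S> -> <D>
  2  $ <D>      p t s t $  expand <D> -> p <K> s
  3  $ s <K> p  p t s t $  match p
  4  $ s <K>    t s t $    expand <K> -> t
  5  $ s t      t s t $    match t
  6  $ s        s t $      match s
  7  $          t $        error: stack empty but input remains

t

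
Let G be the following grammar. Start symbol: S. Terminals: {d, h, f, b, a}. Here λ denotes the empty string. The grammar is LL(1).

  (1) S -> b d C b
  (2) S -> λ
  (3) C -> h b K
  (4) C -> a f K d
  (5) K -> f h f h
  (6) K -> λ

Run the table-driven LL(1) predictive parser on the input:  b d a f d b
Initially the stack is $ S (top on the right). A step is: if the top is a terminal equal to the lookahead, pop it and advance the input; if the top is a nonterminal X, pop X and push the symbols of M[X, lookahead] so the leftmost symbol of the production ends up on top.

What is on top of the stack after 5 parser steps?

f

step 1: stack=$ S  input=b d a f d b $  — expand S -> b d C b
step 2: stack=$ b C d b  input=b d a f d b $  — match b
step 3: stack=$ b C d  input=d a f d b $  — match d
step 4: stack=$ b C  input=a f d b $  — expand C -> a f K d
step 5: stack=$ b d K f a  input=a f d b $  — match a
Stack after step 5: $ b d K f (top = f).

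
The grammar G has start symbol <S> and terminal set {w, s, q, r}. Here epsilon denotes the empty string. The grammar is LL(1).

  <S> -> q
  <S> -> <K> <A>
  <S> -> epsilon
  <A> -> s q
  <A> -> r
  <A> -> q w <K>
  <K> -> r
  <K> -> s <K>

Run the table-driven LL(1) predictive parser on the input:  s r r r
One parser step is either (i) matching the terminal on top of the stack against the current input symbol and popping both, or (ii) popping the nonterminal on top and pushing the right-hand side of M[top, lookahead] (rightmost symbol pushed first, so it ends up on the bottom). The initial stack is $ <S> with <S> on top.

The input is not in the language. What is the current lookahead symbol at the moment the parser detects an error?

step 1: stack=$ <S>  input=s r r r $  — expand <S> -> <K> <A>
step 2: stack=$ <A> <K>  input=s r r r $  — expand <K> -> s <K>
step 3: stack=$ <A> <K> s  input=s r r r $  — match s
step 4: stack=$ <A> <K>  input=r r r $  — expand <K> -> r
step 5: stack=$ <A> r  input=r r r $  — match r
step 6: stack=$ <A>  input=r r $  — expand <A> -> r
step 7: stack=$ r  input=r r $  — match r
step 8: stack=$  input=r $  — error: stack empty but input remains

r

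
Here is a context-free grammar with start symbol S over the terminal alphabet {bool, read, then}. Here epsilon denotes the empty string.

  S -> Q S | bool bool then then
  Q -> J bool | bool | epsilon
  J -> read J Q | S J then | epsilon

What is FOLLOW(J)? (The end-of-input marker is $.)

FIRST(S) = {bool, read}  (via Q S)
FIRST(J) = {epsilon, bool, read}  (via S J then)
FIRST(Q) = {epsilon, bool, read}  (via J bool)
FOLLOW(S) includes $ since S is the start symbol.
FOLLOW(S): in S->Q S, the suffix after S is empty (adds nothing new); in J->S J then, S is followed by J then with FIRST {bool, read, then}. Thus FOLLOW(S) = {$, bool, read, then}.
FOLLOW(J): in Q->J bool, J is followed by bool with FIRST {bool}; in J->read J Q, J is followed by Q with FIRST {epsilon, bool, read}; in J->read J Q, the suffix after J is nullable (adds nothing new); in J->S J then, J is followed by then with FIRST {then}. Thus FOLLOW(J) = {bool, read, then}.
FOLLOW(Q): in S->Q S, Q is followed by S with FIRST {bool, read}; in J->read J Q, the suffix after Q is empty, so FOLLOW(Q) ⊇ FOLLOW(J) = {bool, read, then}. Thus FOLLOW(Q) = {bool, read, then}.

{bool, read, then}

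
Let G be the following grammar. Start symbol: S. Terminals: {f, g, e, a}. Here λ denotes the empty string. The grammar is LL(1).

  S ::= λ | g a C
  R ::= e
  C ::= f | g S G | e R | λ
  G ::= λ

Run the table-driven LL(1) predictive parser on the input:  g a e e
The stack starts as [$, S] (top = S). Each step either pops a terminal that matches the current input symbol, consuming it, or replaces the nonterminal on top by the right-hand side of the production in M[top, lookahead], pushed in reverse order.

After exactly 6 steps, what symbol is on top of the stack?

e

     Stack    Input      Action
  1  $ S      g a e e $  expand S ::= g a C
  2  $ C a g  g a e e $  match g
  3  $ C a    a e e $    match a
  4  $ C      e e $      expand C ::= e R
  5  $ R e    e e $      match e
  6  $ R      e $        expand R ::= e
Stack after step 6: $ e (top = e).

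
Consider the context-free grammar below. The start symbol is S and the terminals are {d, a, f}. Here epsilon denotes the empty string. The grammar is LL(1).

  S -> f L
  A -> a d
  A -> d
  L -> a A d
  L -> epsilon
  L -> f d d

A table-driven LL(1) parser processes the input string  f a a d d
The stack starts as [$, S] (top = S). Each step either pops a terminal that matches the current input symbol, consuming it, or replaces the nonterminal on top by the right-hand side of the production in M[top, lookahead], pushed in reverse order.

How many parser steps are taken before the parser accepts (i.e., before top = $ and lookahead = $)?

8

     Stack    Input        Action
  1  $ S      f a a d d $  expand S -> f L
  2  $ L f    f a a d d $  match f
  3  $ L      a a d d $    expand L -> a A d
  4  $ d A a  a a d d $    match a
  5  $ d A    a d d $      expand A -> a d
  6  $ d d a  a d d $      match a
  7  $ d d    d d $        match d
  8  $ d      d $          match d
Accept reached after 8 steps.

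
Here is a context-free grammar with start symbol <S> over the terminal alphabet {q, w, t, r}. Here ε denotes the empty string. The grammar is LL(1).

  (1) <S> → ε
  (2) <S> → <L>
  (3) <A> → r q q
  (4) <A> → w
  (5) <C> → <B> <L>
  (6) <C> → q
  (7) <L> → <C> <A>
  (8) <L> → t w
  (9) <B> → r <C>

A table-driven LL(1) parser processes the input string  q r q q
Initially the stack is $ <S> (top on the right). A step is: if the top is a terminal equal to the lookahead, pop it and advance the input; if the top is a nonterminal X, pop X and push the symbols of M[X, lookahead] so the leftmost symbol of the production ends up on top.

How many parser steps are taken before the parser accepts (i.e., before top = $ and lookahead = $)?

8

     Stack      Input      Action
  1  $ <S>      q r q q $  expand <S> → <L>
  2  $ <L>      q r q q $  expand <L> → <C> <A>
  3  $ <A> <C>  q r q q $  expand <C> → q
  4  $ <A> q    q r q q $  match q
  5  $ <A>      r q q $    expand <A> → r q q
  6  $ q q r    r q q $    match r
  7  $ q q      q q $      match q
  8  $ q        q $        match q
Accept reached after 8 steps.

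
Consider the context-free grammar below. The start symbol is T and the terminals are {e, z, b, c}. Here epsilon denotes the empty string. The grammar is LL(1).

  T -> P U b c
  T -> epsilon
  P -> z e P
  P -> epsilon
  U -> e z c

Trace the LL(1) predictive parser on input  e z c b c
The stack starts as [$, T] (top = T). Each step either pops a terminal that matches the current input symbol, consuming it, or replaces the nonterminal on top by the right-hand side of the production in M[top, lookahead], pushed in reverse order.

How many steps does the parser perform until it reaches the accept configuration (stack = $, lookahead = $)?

step 1: stack=$ T  input=e z c b c $  — expand T -> P U b c
step 2: stack=$ c b U P  input=e z c b c $  — expand P -> epsilon
step 3: stack=$ c b U  input=e z c b c $  — expand U -> e z c
step 4: stack=$ c b c z e  input=e z c b c $  — match e
step 5: stack=$ c b c z  input=z c b c $  — match z
step 6: stack=$ c b c  input=c b c $  — match c
step 7: stack=$ c b  input=b c $  — match b
step 8: stack=$ c  input=c $  — match c
Accept reached after 8 steps.

8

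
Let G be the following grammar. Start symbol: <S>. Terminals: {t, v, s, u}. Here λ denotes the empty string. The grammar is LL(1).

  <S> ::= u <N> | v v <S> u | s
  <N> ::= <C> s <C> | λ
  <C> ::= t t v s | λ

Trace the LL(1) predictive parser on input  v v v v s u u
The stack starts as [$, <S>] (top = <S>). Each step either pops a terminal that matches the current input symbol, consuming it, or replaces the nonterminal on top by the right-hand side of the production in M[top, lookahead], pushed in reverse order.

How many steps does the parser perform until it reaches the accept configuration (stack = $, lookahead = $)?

10

step 1: stack=$ <S>  input=v v v v s u u $  — expand <S> ::= v v <S> u
step 2: stack=$ u <S> v v  input=v v v v s u u $  — match v
step 3: stack=$ u <S> v  input=v v v s u u $  — match v
step 4: stack=$ u <S>  input=v v s u u $  — expand <S> ::= v v <S> u
step 5: stack=$ u u <S> v v  input=v v s u u $  — match v
step 6: stack=$ u u <S> v  input=v s u u $  — match v
step 7: stack=$ u u <S>  input=s u u $  — expand <S> ::= s
step 8: stack=$ u u s  input=s u u $  — match s
step 9: stack=$ u u  input=u u $  — match u
step 10: stack=$ u  input=u $  — match u
Accept reached after 10 steps.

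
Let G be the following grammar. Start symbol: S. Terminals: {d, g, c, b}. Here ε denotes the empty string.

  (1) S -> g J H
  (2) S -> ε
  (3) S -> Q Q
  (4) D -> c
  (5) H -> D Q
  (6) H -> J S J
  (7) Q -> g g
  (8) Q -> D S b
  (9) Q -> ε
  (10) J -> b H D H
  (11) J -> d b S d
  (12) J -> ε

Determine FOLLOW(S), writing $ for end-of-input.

FIRST(D) = {c}
FIRST(J) = {ε, b, d}
FIRST(Q) = {ε, c, g}  (via D S b)
FIRST(S) = {ε, c, g}  (via Q Q)
FIRST(H) = {ε, b, c, d, g}  (via D Q, J S J)
FOLLOW(S) includes $ since S is the start symbol.
FOLLOW(S): in H->J S J, S is followed by J with FIRST {ε, b, d}; in H->J S J, the suffix after S is nullable, so FOLLOW(S) ⊇ FOLLOW(H) = {$, b, c, d, g}; in Q->D S b, S is followed by b with FIRST {b}; in J->d b S d, S is followed by d with FIRST {d}. Thus FOLLOW(S) = {$, b, c, d, g}.
FOLLOW(D): in H->D Q, D is followed by Q with FIRST {ε, c, g}; in H->D Q, the suffix after D is nullable, so FOLLOW(D) ⊇ FOLLOW(H) = {$, b, c, d, g}; in Q->D S b, D is followed by S b with FIRST {b, c, g}; in J->b H D H, D is followed by H with FIRST {ε, b, c, d, g}; in J->b H D H, the suffix after D is nullable, so FOLLOW(D) ⊇ FOLLOW(J) = {$, b, c, d, g}. Thus FOLLOW(D) = {$, b, c, d, g}.
FOLLOW(H): in S->g J H, the suffix after H is empty, so FOLLOW(H) ⊇ FOLLOW(S) = {$, b, c, d, g}; in J->b H D H (occurrence 1), H is followed by D H with FIRST {c}; in J->b H D H (occurrence 2), the suffix after H is empty, so FOLLOW(H) ⊇ FOLLOW(J) = {$, b, c, d, g}. Thus FOLLOW(H) = {$, b, c, d, g}.
FOLLOW(Q): in S->Q Q (occurrence 1), Q is followed by Q with FIRST {ε, c, g}; in S->Q Q (occurrence 1), the suffix after Q is nullable, so FOLLOW(Q) ⊇ FOLLOW(S) = {$, b, c, d, g}; in S->Q Q (occurrence 2), the suffix after Q is empty, so FOLLOW(Q) ⊇ FOLLOW(S) = {$, b, c, d, g}; in H->D Q, the suffix after Q is empty, so FOLLOW(Q) ⊇ FOLLOW(H) = {$, b, c, d, g}. Thus FOLLOW(Q) = {$, b, c, d, g}.
FOLLOW(J): in S->g J H, J is followed by H with FIRST {ε, b, c, d, g}; in S->g J H, the suffix after J is nullable, so FOLLOW(J) ⊇ FOLLOW(S) = {$, b, c, d, g}; in H->J S J (occurrence 1), J is followed by S J with FIRST {ε, b, c, d, g}; in H->J S J (occurrence 1), the suffix after J is nullable, so FOLLOW(J) ⊇ FOLLOW(H) = {$, b, c, d, g}; in H->J S J (occurrence 2), the suffix after J is empty, so FOLLOW(J) ⊇ FOLLOW(H) = {$, b, c, d, g}. Thus FOLLOW(J) = {$, b, c, d, g}.

{$, b, c, d, g}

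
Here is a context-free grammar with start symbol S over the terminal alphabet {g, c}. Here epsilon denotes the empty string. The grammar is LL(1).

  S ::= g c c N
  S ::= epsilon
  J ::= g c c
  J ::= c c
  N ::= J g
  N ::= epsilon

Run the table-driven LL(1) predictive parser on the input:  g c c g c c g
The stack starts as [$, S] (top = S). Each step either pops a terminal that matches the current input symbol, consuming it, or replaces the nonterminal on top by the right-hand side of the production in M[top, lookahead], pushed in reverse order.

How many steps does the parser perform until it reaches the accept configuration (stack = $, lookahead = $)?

      Stack      Input            Action
   1  $ S        g c c g c c g $  expand S ::= g c c N
   2  $ N c c g  g c c g c c g $  match g
   3  $ N c c    c c g c c g $    match c
   4  $ N c      c g c c g $      match c
   5  $ N        g c c g $        expand N ::= J g
   6  $ g J      g c c g $        expand J ::= g c c
   7  $ g c c g  g c c g $        match g
   8  $ g c c    c c g $          match c
   9  $ g c      c g $            match c
  10  $ g        g $              match g
Accept reached after 10 steps.

10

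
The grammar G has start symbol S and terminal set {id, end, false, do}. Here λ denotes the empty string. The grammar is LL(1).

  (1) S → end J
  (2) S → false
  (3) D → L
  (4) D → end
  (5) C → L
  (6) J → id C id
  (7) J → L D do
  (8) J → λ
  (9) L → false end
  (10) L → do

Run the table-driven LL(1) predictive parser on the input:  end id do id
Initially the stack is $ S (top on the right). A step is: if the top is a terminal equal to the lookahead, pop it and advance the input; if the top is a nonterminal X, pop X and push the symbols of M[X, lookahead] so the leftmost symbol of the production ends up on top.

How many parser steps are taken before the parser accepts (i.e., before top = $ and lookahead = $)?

8

step 1: stack=$ S  input=end id do id $  — expand S → end J
step 2: stack=$ J end  input=end id do id $  — match end
step 3: stack=$ J  input=id do id $  — expand J → id C id
step 4: stack=$ id C id  input=id do id $  — match id
step 5: stack=$ id C  input=do id $  — expand C → L
step 6: stack=$ id L  input=do id $  — expand L → do
step 7: stack=$ id do  input=do id $  — match do
step 8: stack=$ id  input=id $  — match id
Accept reached after 8 steps.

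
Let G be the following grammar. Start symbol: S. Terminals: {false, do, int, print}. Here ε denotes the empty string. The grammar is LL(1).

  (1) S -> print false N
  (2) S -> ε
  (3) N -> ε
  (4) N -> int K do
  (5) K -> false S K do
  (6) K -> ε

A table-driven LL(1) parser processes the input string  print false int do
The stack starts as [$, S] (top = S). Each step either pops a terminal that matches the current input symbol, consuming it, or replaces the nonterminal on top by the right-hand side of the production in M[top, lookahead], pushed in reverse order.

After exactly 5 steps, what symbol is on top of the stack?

step 1: stack=$ S  input=print false int do $  — expand S -> print false N
step 2: stack=$ N false print  input=print false int do $  — match print
step 3: stack=$ N false  input=false int do $  — match false
step 4: stack=$ N  input=int do $  — expand N -> int K do
step 5: stack=$ do K int  input=int do $  — match int
Stack after step 5: $ do K (top = K).

K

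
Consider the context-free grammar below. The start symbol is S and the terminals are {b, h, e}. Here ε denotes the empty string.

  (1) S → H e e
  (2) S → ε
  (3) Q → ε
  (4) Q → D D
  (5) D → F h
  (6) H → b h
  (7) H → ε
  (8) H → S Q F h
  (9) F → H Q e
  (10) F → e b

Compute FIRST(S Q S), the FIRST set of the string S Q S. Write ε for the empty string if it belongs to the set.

FIRST(S) = {ε, b, e}  (via H e e)
FIRST(Q) = {ε, b, e}  (via D D)
FIRST(D) = {b, e}  (via F h)
FIRST(H) = {ε, b, e}  (via S Q F h)
FIRST(F) = {b, e}  (via H Q e)
FIRST(S Q S): take FIRST of each symbol in turn, carrying on past any symbol whose FIRST contains ε; result {ε, b, e}.

{ε, b, e}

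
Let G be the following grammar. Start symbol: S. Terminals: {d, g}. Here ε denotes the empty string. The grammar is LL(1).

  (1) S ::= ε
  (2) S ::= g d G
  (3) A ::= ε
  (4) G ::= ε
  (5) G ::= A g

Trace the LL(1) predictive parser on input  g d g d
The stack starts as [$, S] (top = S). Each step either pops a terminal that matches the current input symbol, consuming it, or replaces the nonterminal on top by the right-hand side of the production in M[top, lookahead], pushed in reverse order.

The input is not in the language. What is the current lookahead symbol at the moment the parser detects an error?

d

     Stack    Input      Action
  1  $ S      g d g d $  expand S ::= g d G
  2  $ G d g  g d g d $  match g
  3  $ G d    d g d $    match d
  4  $ G      g d $      expand G ::= A g
  5  $ g A    g d $      expand A ::= ε
  6  $ g      g d $      match g
  7  $        d $        error: stack empty but input remains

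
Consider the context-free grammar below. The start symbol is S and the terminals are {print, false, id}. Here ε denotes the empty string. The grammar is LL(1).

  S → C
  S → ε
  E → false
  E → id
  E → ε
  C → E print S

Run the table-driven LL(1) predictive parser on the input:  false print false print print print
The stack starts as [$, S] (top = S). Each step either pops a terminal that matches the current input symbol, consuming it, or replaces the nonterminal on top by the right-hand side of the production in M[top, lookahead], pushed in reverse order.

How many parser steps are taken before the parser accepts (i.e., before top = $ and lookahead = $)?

19

step 1: stack=$ S  input=false print false print print print $  — expand S → C
step 2: stack=$ C  input=false print false print print print $  — expand C → E print S
step 3: stack=$ S print E  input=false print false print print print $  — expand E → false
step 4: stack=$ S print false  input=false print false print print print $  — match false
step 5: stack=$ S print  input=print false print print print $  — match print
step 6: stack=$ S  input=false print print print $  — expand S → C
step 7: stack=$ C  input=false print print print $  — expand C → E print S
step 8: stack=$ S print E  input=false print print print $  — expand E → false
step 9: stack=$ S print false  input=false print print print $  — match false
step 10: stack=$ S print  input=print print print $  — match print
step 11: stack=$ S  input=print print $  — expand S → C
step 12: stack=$ C  input=print print $  — expand C → E print S
step 13: stack=$ S print E  input=print print $  — expand E → ε
step 14: stack=$ S print  input=print print $  — match print
step 15: stack=$ S  input=print $  — expand S → C
step 16: stack=$ C  input=print $  — expand C → E print S
step 17: stack=$ S print E  input=print $  — expand E → ε
step 18: stack=$ S print  input=print $  — match print
step 19: stack=$ S  input=$  — expand S → ε
Accept reached after 19 steps.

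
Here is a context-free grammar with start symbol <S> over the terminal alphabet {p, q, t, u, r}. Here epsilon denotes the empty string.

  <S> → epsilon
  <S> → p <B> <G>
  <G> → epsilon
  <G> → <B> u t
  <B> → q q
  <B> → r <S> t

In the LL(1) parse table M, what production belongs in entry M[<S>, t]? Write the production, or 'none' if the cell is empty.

FIRST(<S>) = {epsilon, p}
FIRST(<B>) = {q, r}
FIRST(<G>) = {epsilon, q, r}  (via <B> u t)
FOLLOW(<S>) includes $ since <S> is the start symbol.
FOLLOW(<S>): in <B>→r <S> t, <S> is followed by t with FIRST {t}. Thus FOLLOW(<S>) = {$, t}.
For <S> → epsilon: FIRST(epsilon) = {epsilon}, so it goes in M[<S>, t] for t ∈ {}; since epsilon ∈ FIRST, also for every t ∈ FOLLOW(<S>) = {$, t}.
For <S> → p <B> <G>: FIRST(p <B> <G>) = {p}, so it goes in M[<S>, t] for t ∈ {p}.

<S> → epsilon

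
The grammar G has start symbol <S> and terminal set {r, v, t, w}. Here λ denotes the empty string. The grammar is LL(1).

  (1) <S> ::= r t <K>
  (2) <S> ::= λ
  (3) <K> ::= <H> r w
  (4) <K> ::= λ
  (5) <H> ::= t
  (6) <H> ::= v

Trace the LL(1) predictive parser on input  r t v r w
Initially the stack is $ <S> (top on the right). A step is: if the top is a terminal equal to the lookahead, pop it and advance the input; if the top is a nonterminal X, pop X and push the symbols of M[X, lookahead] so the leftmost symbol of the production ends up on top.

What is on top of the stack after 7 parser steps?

     Stack      Input        Action
  1  $ <S>      r t v r w $  expand <S> ::= r t <K>
  2  $ <K> t r  r t v r w $  match r
  3  $ <K> t    t v r w $    match t
  4  $ <K>      v r w $      expand <K> ::= <H> r w
  5  $ w r <H>  v r w $      expand <H> ::= v
  6  $ w r v    v r w $      match v
  7  $ w r      r w $        match r
Stack after step 7: $ w (top = w).

w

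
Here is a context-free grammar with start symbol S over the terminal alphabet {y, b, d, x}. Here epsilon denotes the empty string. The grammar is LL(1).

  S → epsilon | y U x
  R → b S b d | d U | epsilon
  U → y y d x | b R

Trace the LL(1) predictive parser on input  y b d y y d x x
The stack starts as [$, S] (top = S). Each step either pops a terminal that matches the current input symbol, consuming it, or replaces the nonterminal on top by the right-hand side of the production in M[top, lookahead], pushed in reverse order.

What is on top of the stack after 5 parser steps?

step 1: stack=$ S  input=y b d y y d x x $  — expand S → y U x
step 2: stack=$ x U y  input=y b d y y d x x $  — match y
step 3: stack=$ x U  input=b d y y d x x $  — expand U → b R
step 4: stack=$ x R b  input=b d y y d x x $  — match b
step 5: stack=$ x R  input=d y y d x x $  — expand R → d U
Stack after step 5: $ x U d (top = d).

d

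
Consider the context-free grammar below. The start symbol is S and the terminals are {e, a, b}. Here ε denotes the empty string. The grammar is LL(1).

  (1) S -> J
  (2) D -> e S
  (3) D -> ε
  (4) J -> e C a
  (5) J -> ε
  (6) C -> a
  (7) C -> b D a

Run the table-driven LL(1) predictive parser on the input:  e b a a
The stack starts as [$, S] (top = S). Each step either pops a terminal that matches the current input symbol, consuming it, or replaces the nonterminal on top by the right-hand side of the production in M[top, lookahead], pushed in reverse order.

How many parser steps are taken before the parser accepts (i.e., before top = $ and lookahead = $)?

     Stack      Input      Action
  1  $ S        e b a a $  expand S -> J
  2  $ J        e b a a $  expand J -> e C a
  3  $ a C e    e b a a $  match e
  4  $ a C      b a a $    expand C -> b D a
  5  $ a a D b  b a a $    match b
  6  $ a a D    a a $      expand D -> ε
  7  $ a a      a a $      match a
  8  $ a        a $        match a
Accept reached after 8 steps.

8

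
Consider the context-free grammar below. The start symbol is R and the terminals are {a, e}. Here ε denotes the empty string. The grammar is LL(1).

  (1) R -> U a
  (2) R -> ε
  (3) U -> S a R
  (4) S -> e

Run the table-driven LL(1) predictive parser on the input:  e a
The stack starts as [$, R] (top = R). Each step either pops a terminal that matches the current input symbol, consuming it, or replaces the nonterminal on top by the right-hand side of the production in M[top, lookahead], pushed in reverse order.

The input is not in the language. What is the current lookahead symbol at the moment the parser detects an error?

     Stack      Input  Action
  1  $ R        e a $  expand R -> U a
  2  $ a U      e a $  expand U -> S a R
  3  $ a R a S  e a $  expand S -> e
  4  $ a R a e  e a $  match e
  5  $ a R a    a $    match a
  6  $ a R      $      expand R -> ε
  7  $ a        $      error: top is terminal a but lookahead is $

$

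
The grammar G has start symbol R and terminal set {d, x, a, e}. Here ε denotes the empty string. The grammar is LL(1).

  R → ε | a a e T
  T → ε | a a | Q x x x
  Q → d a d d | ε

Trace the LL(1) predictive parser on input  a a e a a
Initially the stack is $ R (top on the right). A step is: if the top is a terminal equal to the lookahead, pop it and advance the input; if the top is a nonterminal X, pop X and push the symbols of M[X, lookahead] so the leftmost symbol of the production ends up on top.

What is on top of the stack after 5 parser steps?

a

step 1: stack=$ R  input=a a e a a $  — expand R → a a e T
step 2: stack=$ T e a a  input=a a e a a $  — match a
step 3: stack=$ T e a  input=a e a a $  — match a
step 4: stack=$ T e  input=e a a $  — match e
step 5: stack=$ T  input=a a $  — expand T → a a
Stack after step 5: $ a a (top = a).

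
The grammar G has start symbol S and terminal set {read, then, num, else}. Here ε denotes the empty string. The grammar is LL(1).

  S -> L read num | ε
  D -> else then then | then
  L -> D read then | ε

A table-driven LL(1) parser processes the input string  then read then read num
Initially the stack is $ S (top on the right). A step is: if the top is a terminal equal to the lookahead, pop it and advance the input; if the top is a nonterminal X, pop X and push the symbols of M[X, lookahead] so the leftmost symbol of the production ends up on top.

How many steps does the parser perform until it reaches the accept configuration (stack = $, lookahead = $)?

8

     Stack                      Input                      Action
  1  $ S                        then read then read num $  expand S -> L read num
  2  $ num read L               then read then read num $  expand L -> D read then
  3  $ num read then read D     then read then read num $  expand D -> then
  4  $ num read then read then  then read then read num $  match then
  5  $ num read then read       read then read num $       match read
  6  $ num read then            then read num $            match then
  7  $ num read                 read num $                 match read
  8  $ num                      num $                      match num
Accept reached after 8 steps.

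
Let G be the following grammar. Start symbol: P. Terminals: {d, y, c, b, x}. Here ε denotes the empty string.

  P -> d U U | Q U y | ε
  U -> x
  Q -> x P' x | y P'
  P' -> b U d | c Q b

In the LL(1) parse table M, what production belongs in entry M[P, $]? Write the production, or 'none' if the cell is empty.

FIRST(U) = {x}
FIRST(Q) = {x, y}
FIRST(P') = {b, c}
FIRST(P) = {ε, d, x, y}  (via Q U y)
FOLLOW(P) includes $ since P is the start symbol.
FOLLOW(P): P appears on no right-hand side. Thus FOLLOW(P) = {$}.
For P -> d U U: FIRST(d U U) = {d}, so it goes in M[P, t] for t ∈ {d}.
For P -> Q U y: FIRST(Q U y) = {x, y}, so it goes in M[P, t] for t ∈ {x, y}.
For P -> ε: FIRST(ε) = {ε}, so it goes in M[P, t] for t ∈ {}; since ε ∈ FIRST, also for every t ∈ FOLLOW(P) = {$}.

P -> ε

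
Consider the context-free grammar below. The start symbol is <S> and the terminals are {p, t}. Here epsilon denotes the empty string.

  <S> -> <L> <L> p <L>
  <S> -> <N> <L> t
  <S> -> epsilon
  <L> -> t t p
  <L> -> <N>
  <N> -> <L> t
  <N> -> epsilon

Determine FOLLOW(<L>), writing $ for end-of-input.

FIRST(<S>): from <S>-><L> <L> p <L> we get {p, t}; from <S>-><N> <L> t we get {t}; from <S>->epsilon we get {epsilon}. So FIRST(<S>) = {epsilon, p, t}.
FIRST(<L>): from <L>->t t p we get {t}; from <L>-><N> we get {epsilon, t}. So FIRST(<L>) = {epsilon, t}.
FIRST(<N>): from <N>-><L> t we get {t}; from <N>->epsilon we get {epsilon}. So FIRST(<N>) = {epsilon, t}.
FOLLOW(<S>) includes $ since <S> is the start symbol.
FOLLOW(<S>): <S> appears on no right-hand side. Thus FOLLOW(<S>) = {$}.
FOLLOW(<L>): in <S>-><L> <L> p <L> (occurrence 1), <L> is followed by <L> p <L> with FIRST {p, t}; in <S>-><L> <L> p <L> (occurrence 2), <L> is followed by p <L> with FIRST {p}; in <S>-><L> <L> p <L> (occurrence 3), the suffix after <L> is empty, so FOLLOW(<L>) ⊇ FOLLOW(<S>) = {$}; in <S>-><N> <L> t, <L> is followed by t with FIRST {t}; in <N>-><L> t, <L> is followed by t with FIRST {t}. Thus FOLLOW(<L>) = {$, p, t}.
FOLLOW(<N>): in <S>-><N> <L> t, <N> is followed by <L> t with FIRST {t}; in <L>-><N>, the suffix after <N> is empty, so FOLLOW(<N>) ⊇ FOLLOW(<L>) = {$, p, t}. Thus FOLLOW(<N>) = {$, p, t}.

{$, p, t}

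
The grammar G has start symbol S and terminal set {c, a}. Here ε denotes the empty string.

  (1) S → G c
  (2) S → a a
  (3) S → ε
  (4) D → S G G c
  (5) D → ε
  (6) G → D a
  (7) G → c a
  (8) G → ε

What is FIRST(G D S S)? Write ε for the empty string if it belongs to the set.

FIRST(S): from S→G c we get {a, c}; from S→a a we get {a}; from S→ε we get {ε}. So FIRST(S) = {ε, a, c}.
FIRST(D): from D→S G G c we get {a, c}; from D→ε we get {ε}. So FIRST(D) = {ε, a, c}.
FIRST(G): from G→D a we get {a, c}; from G→c a we get {c}; from G→ε we get {ε}. So FIRST(G) = {ε, a, c}.
FIRST(G D S S): take FIRST of each symbol in turn, carrying on past any symbol whose FIRST contains ε; result {ε, a, c}.

{ε, a, c}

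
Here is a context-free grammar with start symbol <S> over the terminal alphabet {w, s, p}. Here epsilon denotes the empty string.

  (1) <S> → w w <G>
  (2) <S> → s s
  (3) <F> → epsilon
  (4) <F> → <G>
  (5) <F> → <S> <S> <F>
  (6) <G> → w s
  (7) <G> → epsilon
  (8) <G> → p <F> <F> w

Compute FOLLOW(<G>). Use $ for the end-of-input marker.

FIRST(<S>): from <S>→w w <G> we get {w}; from <S>→s s we get {s}. So FIRST(<S>) = {s, w}.
FIRST(<G>): from <G>→w s we get {w}; from <G>→epsilon we get {epsilon}; from <G>→p <F> <F> w we get {p}. So FIRST(<G>) = {epsilon, p, w}.
FIRST(<F>): from <F>→epsilon we get {epsilon}; from <F>→<G> we get {epsilon, p, w}; from <F>→<S> <S> <F> we get {s, w}. So FIRST(<F>) = {epsilon, p, s, w}.
FOLLOW(<S>) includes $ since <S> is the start symbol.
FOLLOW(<F>): in <F>→<S> <S> <F>, the suffix after <F> is empty (adds nothing new); in <G>→p <F> <F> w (occurrence 1), <F> is followed by <F> w with FIRST {p, s, w}; in <G>→p <F> <F> w (occurrence 2), <F> is followed by w with FIRST {w}. Thus FOLLOW(<F>) = {p, s, w}.
FOLLOW(<S>): in <F>→<S> <S> <F> (occurrence 1), <S> is followed by <S> <F> with FIRST {s, w}; in <F>→<S> <S> <F> (occurrence 2), <S> is followed by <F> with FIRST {epsilon, p, s, w}; in <F>→<S> <S> <F> (occurrence 2), the suffix after <S> is nullable, so FOLLOW(<S>) ⊇ FOLLOW(<F>) = {p, s, w}. Thus FOLLOW(<S>) = {$, p, s, w}.
FOLLOW(<G>): in <S>→w w <G>, the suffix after <G> is empty, so FOLLOW(<G>) ⊇ FOLLOW(<S>) = {$, p, s, w}; in <F>→<G>, the suffix after <G> is empty, so FOLLOW(<G>) ⊇ FOLLOW(<F>) = {p, s, w}. Thus FOLLOW(<G>) = {$, p, s, w}.

{$, p, s, w}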